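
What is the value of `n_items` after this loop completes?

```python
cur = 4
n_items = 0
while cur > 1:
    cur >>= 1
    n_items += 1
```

Count right shifts until 1
`n_items` takes the values: 0 → 1 → 2

Answer: 2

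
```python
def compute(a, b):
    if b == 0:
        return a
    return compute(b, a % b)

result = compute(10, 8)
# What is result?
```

compute(10, 8) -> compute(8, 2) -> compute(2, 0) -> 2

Answer: 2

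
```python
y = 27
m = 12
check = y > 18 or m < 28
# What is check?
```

Trace:
`y = 27` → y = 27
`m = 12` → m = 12
`check = y > 18 or m < 28` → check = True
So check = True

Answer: True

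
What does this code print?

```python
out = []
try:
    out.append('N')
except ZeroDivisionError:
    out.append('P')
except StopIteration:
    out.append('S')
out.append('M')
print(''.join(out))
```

Execution trace: 'N' (try body, no exception) → 'M' (after the try/except). Output: NM

Answer: NM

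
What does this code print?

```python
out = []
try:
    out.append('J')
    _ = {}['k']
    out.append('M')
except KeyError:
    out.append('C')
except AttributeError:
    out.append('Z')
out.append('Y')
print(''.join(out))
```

Execution trace: 'J' (try body) → 'C' (except KeyError) → 'Y' (after the try/except). Output: JCY

Answer: JCY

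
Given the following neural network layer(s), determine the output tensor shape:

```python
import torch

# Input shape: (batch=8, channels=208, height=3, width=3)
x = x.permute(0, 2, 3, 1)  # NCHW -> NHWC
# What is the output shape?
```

Input: (8, 208, 3, 3) -> Output: (8, 3, 3, 208)

Answer: (8, 3, 3, 208)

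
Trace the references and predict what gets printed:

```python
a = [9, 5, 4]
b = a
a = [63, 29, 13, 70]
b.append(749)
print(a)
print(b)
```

Key concept: rebinding vs mutation: a is rebound to a new list, b still points at the original.
Step by step:
`a = [9, 5, 4]` → a = [9, 5, 4]
`b = a` → b = [9, 5, 4] (same object as a)
`a = [63, 29, 13, 70]` → a = [63, 29, 13, 70]
`b.append(749)` → b = [9, 5, 4, 749]
`print(a)` → prints [63, 29, 13, 70]
`print(b)` → prints [9, 5, 4, 749]

Answer:
[63, 29, 13, 70]
[9, 5, 4, 749]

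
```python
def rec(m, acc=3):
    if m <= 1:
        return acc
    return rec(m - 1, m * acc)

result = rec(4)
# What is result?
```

Accumulator trace (n, acc): (4, 3) -> (3, 12) -> (2, 36) -> (1, 72) -> return 72

Answer: 72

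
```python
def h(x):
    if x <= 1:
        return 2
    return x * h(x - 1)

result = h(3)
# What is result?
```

h(3) = 3 * 2 * 2 = 12

Answer: 12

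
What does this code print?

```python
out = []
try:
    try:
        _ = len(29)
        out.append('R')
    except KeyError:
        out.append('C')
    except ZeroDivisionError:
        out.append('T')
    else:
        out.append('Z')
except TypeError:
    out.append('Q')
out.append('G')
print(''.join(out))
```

Execution trace: 'Q' (outer except TypeError) → 'G' (after the try/except). Output: QG

Answer: QG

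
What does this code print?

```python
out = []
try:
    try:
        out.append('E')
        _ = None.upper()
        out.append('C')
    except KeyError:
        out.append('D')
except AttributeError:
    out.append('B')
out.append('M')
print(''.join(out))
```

Execution trace: 'E' (try body) → 'B' (outer except AttributeError) → 'M' (after the try/except). Output: EBM

Answer: EBM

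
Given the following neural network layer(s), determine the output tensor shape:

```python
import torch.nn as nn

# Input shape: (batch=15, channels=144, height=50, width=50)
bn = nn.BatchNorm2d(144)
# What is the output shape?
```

Input: (15, 144, 50, 50) -> Output: (15, 144, 50, 50)

Answer: (15, 144, 50, 50)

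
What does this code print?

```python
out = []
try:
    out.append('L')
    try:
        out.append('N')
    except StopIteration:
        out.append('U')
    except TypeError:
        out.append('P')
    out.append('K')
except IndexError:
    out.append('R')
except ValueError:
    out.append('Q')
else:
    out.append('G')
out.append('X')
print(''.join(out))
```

Execution trace: 'L' (try body) → 'N' (inner try body, no exception) → 'K' (try body, no exception) → 'G' (else) → 'X' (after the try/except). Output: LNKGX

Answer: LNKGX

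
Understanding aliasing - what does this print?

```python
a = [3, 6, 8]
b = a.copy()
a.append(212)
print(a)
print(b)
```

Key concept: list.copy() creates independent copy.
Step by step:
`a = [3, 6, 8]` → a = [3, 6, 8]
`b = a.copy()` → b = [3, 6, 8]
`a.append(212)` → a = [3, 6, 8, 212]
`print(a)` → prints [3, 6, 8, 212]
`print(b)` → prints [3, 6, 8]

Answer:
[3, 6, 8, 212]
[3, 6, 8]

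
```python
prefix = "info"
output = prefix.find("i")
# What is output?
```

Trace:
`prefix = "info"` → prefix = 'info'
`output = prefix.find("i")` → output = 0
So output = 0

Answer: 0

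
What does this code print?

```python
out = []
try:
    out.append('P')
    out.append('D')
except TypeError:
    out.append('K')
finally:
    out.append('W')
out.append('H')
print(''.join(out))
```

Execution trace: 'P' (try body) → 'D' (try body, no exception) → 'W' (finally) → 'H' (after the try/except). Output: PDWH

Answer: PDWH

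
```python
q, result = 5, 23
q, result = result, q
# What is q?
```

Trace:
`q, result = 5, 23` → q = 5; result = 23
`q, result = result, q` → q = 23; result = 5
So q = 23

Answer: 23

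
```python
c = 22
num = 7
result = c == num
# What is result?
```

Trace:
`c = 22` → c = 22
`num = 7` → num = 7
`result = c == num` → result = False
So result = False

Answer: False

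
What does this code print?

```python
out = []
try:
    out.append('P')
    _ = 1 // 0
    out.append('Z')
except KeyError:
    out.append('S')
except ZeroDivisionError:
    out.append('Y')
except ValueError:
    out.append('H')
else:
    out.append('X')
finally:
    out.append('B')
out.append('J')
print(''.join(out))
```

Execution trace: 'P' (try body) → 'Y' (except ZeroDivisionError) → 'B' (finally) → 'J' (after the try/except). Output: PYBJ

Answer: PYBJ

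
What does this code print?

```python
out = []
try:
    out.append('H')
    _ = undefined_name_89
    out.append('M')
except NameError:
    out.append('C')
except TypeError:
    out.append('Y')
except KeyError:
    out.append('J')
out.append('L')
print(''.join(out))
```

Execution trace: 'H' (try body) → 'C' (except NameError) → 'L' (after the try/except). Output: HCL

Answer: HCL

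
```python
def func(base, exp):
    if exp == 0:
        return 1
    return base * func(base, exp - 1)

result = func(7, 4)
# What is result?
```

func(7, 4) = 7 * 7 * 7 * 7 = 2401

Answer: 2401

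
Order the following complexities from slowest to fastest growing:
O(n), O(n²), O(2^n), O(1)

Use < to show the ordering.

Ordered by growth rate: O(1) < O(n) < O(n²) < O(2^n)

Answer: O(1) < O(n) < O(n²) < O(2^n)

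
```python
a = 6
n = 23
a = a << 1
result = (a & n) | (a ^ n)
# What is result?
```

Trace:
`a = 6` → a = 6
`n = 23` → n = 23
`a = a << 1` → a = 12
`result = (a & n) | (a ^ n)` → result = 31
So result = 31

Answer: 31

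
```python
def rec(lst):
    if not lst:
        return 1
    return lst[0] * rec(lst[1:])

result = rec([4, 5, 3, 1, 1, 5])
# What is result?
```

Product over [4, 5, 3, 1, 1, 5] = 4 * 5 * 3 * 1 * 1 * 5 = 300

Answer: 300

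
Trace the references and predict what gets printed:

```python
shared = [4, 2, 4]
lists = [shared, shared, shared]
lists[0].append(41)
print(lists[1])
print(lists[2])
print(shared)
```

Key concept: list of same reference.
Step by step:
`shared = [4, 2, 4]` → shared = [4, 2, 4]
`lists = [shared, shared, shared]` → lists = [[4, 2, 4], [4, 2, 4], [4, 2, 4]]
`lists[0].append(41)` → shared = [4, 2, 4, 41]; lists = [[4, 2, 4, 41], [4, 2, 4, 41], [4, 2, 4, 41]]
`print(lists[1])` → prints [4, 2, 4, 41]
`print(lists[2])` → prints [4, 2, 4, 41]
`print(shared)` → prints [4, 2, 4, 41]

Answer:
[4, 2, 4, 41]
[4, 2, 4, 41]
[4, 2, 4, 41]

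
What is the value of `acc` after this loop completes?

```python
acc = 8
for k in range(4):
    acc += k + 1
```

Start at 8, add 1 to 4 = 18
`acc` takes the values: 8 → 9 → 11 → 14 → 18

Answer: 18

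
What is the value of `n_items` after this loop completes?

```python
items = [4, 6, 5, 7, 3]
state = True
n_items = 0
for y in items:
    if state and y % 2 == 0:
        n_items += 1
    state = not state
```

Count even values at even positions
`n_items` takes the values: 0 → 1

Answer: 1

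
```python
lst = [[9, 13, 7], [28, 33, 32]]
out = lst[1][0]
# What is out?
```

Trace:
`lst = [[9, 13, 7], [28, 33, 32]]` → lst = [[9, 13, 7], [28, 33, 32]]
`out = lst[1][0]` → out = 28
So out = 28

Answer: 28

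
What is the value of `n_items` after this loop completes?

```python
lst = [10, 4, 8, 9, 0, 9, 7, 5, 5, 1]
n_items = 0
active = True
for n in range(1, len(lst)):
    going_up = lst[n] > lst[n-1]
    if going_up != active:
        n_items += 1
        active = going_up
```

Count direction changes in [10, 4, 8, 9, 0, 9, 7, 5, 5, 1]
`n_items` takes the values: 0 → 1 → 2 → 3 → 4 → 5

Answer: 5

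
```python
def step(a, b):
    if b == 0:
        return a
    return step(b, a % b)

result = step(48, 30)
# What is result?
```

step(48, 30) -> step(30, 18) -> step(18, 12) -> step(12, 6) -> step(6, 0) -> 6

Answer: 6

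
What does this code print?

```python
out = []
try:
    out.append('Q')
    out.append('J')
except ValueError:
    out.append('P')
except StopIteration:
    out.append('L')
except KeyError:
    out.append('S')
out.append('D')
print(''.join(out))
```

Execution trace: 'Q' (try body) → 'J' (try body, no exception) → 'D' (after the try/except). Output: QJD

Answer: QJD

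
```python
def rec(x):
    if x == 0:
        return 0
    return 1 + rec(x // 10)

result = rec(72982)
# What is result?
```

Count of digits of 72982: 5

Answer: 5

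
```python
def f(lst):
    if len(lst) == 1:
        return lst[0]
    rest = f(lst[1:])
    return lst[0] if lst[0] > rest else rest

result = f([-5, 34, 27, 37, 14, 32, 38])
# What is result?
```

Recursive max over [-5, 34, 27, 37, 14, 32, 38] = 38

Answer: 38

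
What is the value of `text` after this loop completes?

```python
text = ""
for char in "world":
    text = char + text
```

Reverse 'world'
`text` takes the values: "" → "w" → "ow" → "row" → "lrow" → "dlrow"

Answer: "dlrow"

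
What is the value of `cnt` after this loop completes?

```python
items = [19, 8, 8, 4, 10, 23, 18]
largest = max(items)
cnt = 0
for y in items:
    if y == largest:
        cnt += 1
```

Count of max value 23 in [19, 8, 8, 4, 10, 23, 18]
`cnt` takes the values: 0 → 1

Answer: 1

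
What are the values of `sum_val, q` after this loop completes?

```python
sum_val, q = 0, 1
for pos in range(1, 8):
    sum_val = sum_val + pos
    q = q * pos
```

Sum and factorial of 1 to 7
`sum_val, q` takes the values: (0, 1) → (1, 1) → (3, 1) → (3, 2) → (6, 2) → (6, 6) → (10, 6) → (10, 24) → (15, 24) → (15, 120) → (21, 120) → (21, 720) → (28, 720) → (28, 5040)

Answer: 28, 5040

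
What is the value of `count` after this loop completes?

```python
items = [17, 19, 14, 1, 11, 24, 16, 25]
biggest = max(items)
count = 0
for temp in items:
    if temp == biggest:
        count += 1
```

Count of max value 25 in [17, 19, 14, 1, 11, 24, 16, 25]
`count` takes the values: 0 → 1

Answer: 1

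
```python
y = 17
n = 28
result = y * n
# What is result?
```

Trace:
`y = 17` → y = 17
`n = 28` → n = 28
`result = y * n` → result = 476
So result = 476

Answer: 476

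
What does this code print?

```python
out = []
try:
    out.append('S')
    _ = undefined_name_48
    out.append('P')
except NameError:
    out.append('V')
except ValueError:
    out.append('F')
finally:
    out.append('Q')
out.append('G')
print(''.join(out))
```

Execution trace: 'S' (try body) → 'V' (except NameError) → 'Q' (finally) → 'G' (after the try/except). Output: SVQG

Answer: SVQG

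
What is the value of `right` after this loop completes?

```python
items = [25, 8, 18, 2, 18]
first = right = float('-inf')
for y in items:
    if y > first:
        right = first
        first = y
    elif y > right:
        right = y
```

Second largest (with repeats) in [25, 8, 18, 2, 18]
`right` takes the values: -inf → 8 → 18

Answer: 18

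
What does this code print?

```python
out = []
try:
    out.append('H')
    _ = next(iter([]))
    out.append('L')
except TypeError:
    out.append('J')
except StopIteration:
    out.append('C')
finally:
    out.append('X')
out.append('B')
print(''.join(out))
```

Execution trace: 'H' (try body) → 'C' (except StopIteration) → 'X' (finally) → 'B' (after the try/except). Output: HCXB

Answer: HCXB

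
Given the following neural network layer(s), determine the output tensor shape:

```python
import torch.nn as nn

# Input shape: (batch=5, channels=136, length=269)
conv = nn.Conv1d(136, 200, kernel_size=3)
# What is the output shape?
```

Input: (5, 136, 269) -> Output: (5, 200, 267)

Answer: (5, 200, 267)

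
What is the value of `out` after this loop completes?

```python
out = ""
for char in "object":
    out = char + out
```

Reverse 'object'
`out` takes the values: "" → "o" → "bo" → "jbo" → "ejbo" → "cejbo" → "tcejbo"

Answer: "tcejbo"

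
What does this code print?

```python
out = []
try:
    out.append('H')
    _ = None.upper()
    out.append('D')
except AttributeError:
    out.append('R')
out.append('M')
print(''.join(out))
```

Execution trace: 'H' (try body) → 'R' (except AttributeError) → 'M' (after the try/except). Output: HRM

Answer: HRM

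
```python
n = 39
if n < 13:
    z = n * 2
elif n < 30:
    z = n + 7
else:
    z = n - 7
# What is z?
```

Trace:
`n = 39` → n = 39
`if n < 13: ...` → n < 13 is False, n < 30 is False, take else branch → z = 32
So z = 32

Answer: 32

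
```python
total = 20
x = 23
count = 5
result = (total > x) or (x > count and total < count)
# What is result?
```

Trace:
`total = 20` → total = 20
`x = 23` → x = 23
`count = 5` → count = 5
`result = (total > x) or (x > count and total < count)` → result = False
So result = False

Answer: False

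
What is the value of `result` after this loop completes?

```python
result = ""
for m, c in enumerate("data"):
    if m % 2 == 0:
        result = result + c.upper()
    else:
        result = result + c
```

Uppercase even positions in 'data'
`result` takes the values: "" → "D" → "Da" → "DaT" → "DaTa"

Answer: "DaTa"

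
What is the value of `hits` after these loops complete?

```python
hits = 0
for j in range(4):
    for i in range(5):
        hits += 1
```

4 * 5 = 20
`hits` takes the values: 0 → 1 → 2 → 3 → 4 → 5 → 6 → 7 → 8 → 9 → 10 → 11 → 12 → 13 → 14 → 15 → 16 → 17 → 18 → 19 → 20

Answer: 20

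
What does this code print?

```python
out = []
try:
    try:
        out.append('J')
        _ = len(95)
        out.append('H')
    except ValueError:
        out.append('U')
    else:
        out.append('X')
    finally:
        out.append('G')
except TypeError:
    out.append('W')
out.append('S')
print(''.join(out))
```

Execution trace: 'J' (inner try body) → 'G' (inner finally) → 'W' (outer except TypeError) → 'S' (after the try/except). Output: JGWS

Answer: JGWS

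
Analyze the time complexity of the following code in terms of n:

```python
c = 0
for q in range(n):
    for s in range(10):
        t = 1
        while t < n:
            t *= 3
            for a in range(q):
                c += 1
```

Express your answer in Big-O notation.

Each loop level contributes: n × 1 × log n × n. Multiplying the contributions gives O(n^2 log n).

Answer: O(n^2 log n)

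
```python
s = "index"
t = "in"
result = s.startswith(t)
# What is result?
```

Trace:
`s = "index"` → s = 'index'
`t = "in"` → t = 'in'
`result = s.startswith(t)` → result = True
So result = True

Answer: True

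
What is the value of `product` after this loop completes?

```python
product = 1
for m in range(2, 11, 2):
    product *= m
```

Product of even numbers 2 to 10
`product` takes the values: 1 → 2 → 8 → 48 → 384 → 3840

Answer: 3840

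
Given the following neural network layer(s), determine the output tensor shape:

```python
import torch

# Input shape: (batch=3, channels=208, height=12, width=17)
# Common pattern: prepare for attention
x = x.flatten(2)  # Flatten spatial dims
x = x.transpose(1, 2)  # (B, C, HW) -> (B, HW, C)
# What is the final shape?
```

Input: (3, 208, 12, 17) -> after flatten(2): (3, 208, 204) -> Output: (3, 204, 208)

Answer: (3, 204, 208)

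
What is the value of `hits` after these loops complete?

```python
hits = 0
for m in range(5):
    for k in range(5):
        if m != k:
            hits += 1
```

5² - 5 (exclude diagonal)
`hits` takes the values: 0 → 1 → 2 → 3 → 4 → 5 → 6 → 7 → 8 → 9 → 10 → 11 → 12 → 13 → 14 → 15 → 16 → 17 → 18 → 19 → 20

Answer: 20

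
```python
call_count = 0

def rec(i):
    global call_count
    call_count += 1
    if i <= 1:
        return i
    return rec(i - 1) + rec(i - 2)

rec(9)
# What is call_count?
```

Calls(i) = 1 + Calls(i-1) + Calls(i-2); Calls(0)=Calls(1)=1. For i=9 this gives 109.

Answer: 109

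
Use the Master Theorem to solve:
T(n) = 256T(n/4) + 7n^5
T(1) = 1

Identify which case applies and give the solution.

a=256, b=4, f(n)=7n^5. log_4(256) = 4. Since c=5 > 4 and the regularity condition holds (256(n/4)^5 = (256/4^5)n^5 with 256/4^5 < 1), Case 3 applies: T(n) = Θ(f(n)) = O(n^5).

Answer: O(n^5) - Case 3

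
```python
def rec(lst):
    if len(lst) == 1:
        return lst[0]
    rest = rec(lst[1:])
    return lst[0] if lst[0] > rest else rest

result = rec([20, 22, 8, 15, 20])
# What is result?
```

Recursive max over [20, 22, 8, 15, 20] = 22

Answer: 22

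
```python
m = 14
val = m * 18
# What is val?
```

Trace:
`m = 14` → m = 14
`val = m * 18` → val = 252
So val = 252

Answer: 252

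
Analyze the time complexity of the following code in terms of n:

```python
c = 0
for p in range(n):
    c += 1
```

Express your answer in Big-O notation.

Each loop level contributes: n. Multiplying the contributions gives O(n).

Answer: O(n)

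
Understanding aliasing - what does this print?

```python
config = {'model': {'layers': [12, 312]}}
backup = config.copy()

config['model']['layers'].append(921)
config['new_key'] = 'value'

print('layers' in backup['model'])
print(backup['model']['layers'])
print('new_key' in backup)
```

Key concept: shallow copy gotcha with nested dict.
Step by step:
`config = {'model': {'layers': [12, 312]}}` → config = {'model': {'layers': [12, 312]}}
`backup = config.copy()` → backup = {'model': {'layers': [12, 312]}}
`config['model']['layers'].append(921)` → config = {'model': {'layers': [12, 312, 921]}}; backup = {'model': {'layers': [12, 312, 921]}}
`config['new_key'] = 'value'` → config = {'model': {'layers': [12, 312, 921]}, 'new_key': 'value'}
`print('layers' in backup['model'])` → prints True
`print(backup['model']['layers'])` → prints [12, 312, 921]
`print('new_key' in backup)` → prints False

Answer:
True
[12, 312, 921]
False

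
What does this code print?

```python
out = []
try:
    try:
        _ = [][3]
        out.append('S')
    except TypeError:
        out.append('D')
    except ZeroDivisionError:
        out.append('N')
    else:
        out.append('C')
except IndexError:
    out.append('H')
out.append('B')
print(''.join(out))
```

Execution trace: 'H' (outer except IndexError) → 'B' (after the try/except). Output: HB

Answer: HB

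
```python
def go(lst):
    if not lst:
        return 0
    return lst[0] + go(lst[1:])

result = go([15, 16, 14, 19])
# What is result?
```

15 + 16 + 14 + 19 + 0 = 64

Answer: 64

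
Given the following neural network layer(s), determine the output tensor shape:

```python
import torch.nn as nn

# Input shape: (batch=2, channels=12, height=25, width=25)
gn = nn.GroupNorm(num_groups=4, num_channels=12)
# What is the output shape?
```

Input: (2, 12, 25, 25) -> Output: (2, 12, 25, 25)

Answer: (2, 12, 25, 25)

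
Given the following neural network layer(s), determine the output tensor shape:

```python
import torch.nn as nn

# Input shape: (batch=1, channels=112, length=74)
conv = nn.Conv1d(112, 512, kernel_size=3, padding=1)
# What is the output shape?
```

Input: (1, 112, 74) -> Output: (1, 512, 74)

Answer: (1, 512, 74)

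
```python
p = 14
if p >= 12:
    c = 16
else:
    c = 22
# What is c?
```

Trace:
`p = 14` → p = 14
`if p >= 12: ...` → p >= 12 is True → c = 16
So c = 16

Answer: 16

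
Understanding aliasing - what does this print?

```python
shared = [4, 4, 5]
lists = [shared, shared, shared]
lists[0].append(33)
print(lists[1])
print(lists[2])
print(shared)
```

Key concept: list of same reference.
Step by step:
`shared = [4, 4, 5]` → shared = [4, 4, 5]
`lists = [shared, shared, shared]` → lists = [[4, 4, 5], [4, 4, 5], [4, 4, 5]]
`lists[0].append(33)` → shared = [4, 4, 5, 33]; lists = [[4, 4, 5, 33], [4, 4, 5, 33], [4, 4, 5, 33]]
`print(lists[1])` → prints [4, 4, 5, 33]
`print(lists[2])` → prints [4, 4, 5, 33]
`print(shared)` → prints [4, 4, 5, 33]

Answer:
[4, 4, 5, 33]
[4, 4, 5, 33]
[4, 4, 5, 33]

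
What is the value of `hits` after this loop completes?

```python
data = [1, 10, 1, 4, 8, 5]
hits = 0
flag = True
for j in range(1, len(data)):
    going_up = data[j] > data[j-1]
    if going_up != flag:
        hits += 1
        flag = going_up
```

Count direction changes in [1, 10, 1, 4, 8, 5]
`hits` takes the values: 0 → 1 → 2 → 3

Answer: 3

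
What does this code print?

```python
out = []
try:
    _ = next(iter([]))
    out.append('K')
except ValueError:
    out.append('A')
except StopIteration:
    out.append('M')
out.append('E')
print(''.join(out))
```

Execution trace: 'M' (except StopIteration) → 'E' (after the try/except). Output: ME

Answer: ME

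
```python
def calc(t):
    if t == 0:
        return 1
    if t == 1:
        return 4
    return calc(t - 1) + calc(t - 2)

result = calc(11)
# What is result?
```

Build up from base cases: calc(0)=1, calc(1)=4, calc(2)=5, calc(3)=9, calc(4)=14, calc(5)=23, calc(6)=37, ..., calc(11)=411

Answer: 411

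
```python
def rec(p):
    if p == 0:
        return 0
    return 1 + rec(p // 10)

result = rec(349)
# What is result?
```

Count of digits of 349: 3

Answer: 3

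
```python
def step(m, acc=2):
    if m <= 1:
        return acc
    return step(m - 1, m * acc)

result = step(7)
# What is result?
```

Accumulator trace (n, acc): (7, 2) -> (6, 14) -> (5, 84) -> (4, 420) -> (3, 1680) -> (2, 5040) -> (1, 10080) -> return 10080

Answer: 10080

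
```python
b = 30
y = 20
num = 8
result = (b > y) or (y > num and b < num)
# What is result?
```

Trace:
`b = 30` → b = 30
`y = 20` → y = 20
`num = 8` → num = 8
`result = (b > y) or (y > num and b < num)` → result = True
So result = True

Answer: True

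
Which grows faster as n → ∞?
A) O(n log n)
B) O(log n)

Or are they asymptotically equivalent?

O(n log n) vs O(log n): Higher order terms dominate.

Answer: A) O(n log n) grows faster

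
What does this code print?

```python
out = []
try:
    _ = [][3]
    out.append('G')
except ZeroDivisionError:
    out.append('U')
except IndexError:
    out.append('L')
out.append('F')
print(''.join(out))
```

Execution trace: 'L' (except IndexError) → 'F' (after the try/except). Output: LF

Answer: LF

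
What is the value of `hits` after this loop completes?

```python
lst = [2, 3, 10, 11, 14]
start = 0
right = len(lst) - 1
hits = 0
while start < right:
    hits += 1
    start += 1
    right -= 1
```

Iterations until pointers meet (list length 5)
`hits` takes the values: 0 → 1 → 2

Answer: 2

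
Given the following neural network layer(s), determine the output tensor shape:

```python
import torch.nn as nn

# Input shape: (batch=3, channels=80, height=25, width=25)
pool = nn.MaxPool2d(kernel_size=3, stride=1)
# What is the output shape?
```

Input: (3, 80, 25, 25) -> Output: (3, 80, 23, 23)

Answer: (3, 80, 23, 23)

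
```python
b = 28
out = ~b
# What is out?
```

Trace:
`b = 28` → b = 28
`out = ~b` → out = -29
So out = -29

Answer: -29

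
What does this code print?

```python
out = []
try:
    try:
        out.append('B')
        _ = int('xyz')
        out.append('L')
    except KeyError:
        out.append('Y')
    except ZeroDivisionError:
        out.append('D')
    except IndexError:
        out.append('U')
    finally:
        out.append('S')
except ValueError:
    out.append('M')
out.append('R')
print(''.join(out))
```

Execution trace: 'B' (try body) → 'S' (finally) → 'M' (outer except ValueError) → 'R' (after the try/except). Output: BSMR

Answer: BSMR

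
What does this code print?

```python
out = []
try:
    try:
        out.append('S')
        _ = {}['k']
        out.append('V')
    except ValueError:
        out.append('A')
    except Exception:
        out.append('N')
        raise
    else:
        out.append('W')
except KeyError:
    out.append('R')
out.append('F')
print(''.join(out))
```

Execution trace: 'S' (try body) → 'N' (except Exception) → 'R' (outer except KeyError) → 'F' (after the try/except). Output: SNRF

Answer: SNRF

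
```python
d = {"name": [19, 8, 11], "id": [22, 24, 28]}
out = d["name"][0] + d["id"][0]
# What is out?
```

Trace:
`d = {"name": [19, 8, 11], "id": [22, 24, 28]}` → d = {'name': [19, 8, 11], 'id': [22, 24, 28]}
`out = d["name"][0] + d["id"][0]` → out = 41
So out = 41

Answer: 41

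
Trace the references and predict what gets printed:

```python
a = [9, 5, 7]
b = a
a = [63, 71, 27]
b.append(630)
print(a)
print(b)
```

Key concept: rebinding vs mutation: a is rebound to a new list, b still points at the original.
Step by step:
`a = [9, 5, 7]` → a = [9, 5, 7]
`b = a` → b = [9, 5, 7] (same object as a)
`a = [63, 71, 27]` → a = [63, 71, 27]
`b.append(630)` → b = [9, 5, 7, 630]
`print(a)` → prints [63, 71, 27]
`print(b)` → prints [9, 5, 7, 630]

Answer:
[63, 71, 27]
[9, 5, 7, 630]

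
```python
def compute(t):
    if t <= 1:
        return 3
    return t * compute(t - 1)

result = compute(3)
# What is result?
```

compute(3) = 3 * 2 * 3 = 18

Answer: 18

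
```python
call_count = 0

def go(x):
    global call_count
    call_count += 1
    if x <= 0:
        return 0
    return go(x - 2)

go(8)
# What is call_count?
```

Linear recursion stepping by 2: 5 calls from x=8 down to ≤0.

Answer: 5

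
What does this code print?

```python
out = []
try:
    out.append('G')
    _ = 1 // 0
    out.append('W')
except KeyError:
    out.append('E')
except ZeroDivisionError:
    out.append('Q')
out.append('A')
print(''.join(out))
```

Execution trace: 'G' (try body) → 'Q' (except ZeroDivisionError) → 'A' (after the try/except). Output: GQA

Answer: GQA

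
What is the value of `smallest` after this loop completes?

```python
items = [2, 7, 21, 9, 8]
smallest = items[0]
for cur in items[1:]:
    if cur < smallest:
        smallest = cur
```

Minimum of [2, 7, 21, 9, 8]
`smallest` takes the values: 2

Answer: 2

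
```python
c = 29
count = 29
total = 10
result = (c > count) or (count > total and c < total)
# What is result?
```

Trace:
`c = 29` → c = 29
`count = 29` → count = 29
`total = 10` → total = 10
`result = (c > count) or (count > total and c < total)` → result = False
So result = False

Answer: False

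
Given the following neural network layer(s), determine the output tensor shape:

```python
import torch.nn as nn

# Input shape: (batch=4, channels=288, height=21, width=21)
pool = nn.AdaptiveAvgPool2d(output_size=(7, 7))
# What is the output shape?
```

Input: (4, 288, 21, 21) -> Output: (4, 288, 7, 7)

Answer: (4, 288, 7, 7)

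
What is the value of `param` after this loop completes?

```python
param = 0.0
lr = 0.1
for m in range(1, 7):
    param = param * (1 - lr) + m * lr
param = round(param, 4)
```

Moving average with lr=0.1
`param` takes the values: 0.0 → 0.1 → 0.29 → 0.561 → 0.9049 → 1.31441 → 1.782969 → 1.783

Answer: 1.783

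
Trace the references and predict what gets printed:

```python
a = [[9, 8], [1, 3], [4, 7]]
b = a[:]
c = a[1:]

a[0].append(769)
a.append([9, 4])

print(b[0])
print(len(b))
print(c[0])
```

Key concept: slice with nested mutation.
Step by step:
`a = [[9, 8], [1, 3], [4, 7]]` → a = [[9, 8], [1, 3], [4, 7]]
`b = a[:]` → b = [[9, 8], [1, 3], [4, 7]]
`c = a[1:]` → c = [[1, 3], [4, 7]]
`a[0].append(769)` → a = [[9, 8, 769], [1, 3], [4, 7]]; b = [[9, 8, 769], [1, 3], [4, 7]]
`a.append([9, 4])` → a = [[9, 8, 769], [1, 3], [4, 7], [9, 4]]
`print(b[0])` → prints [9, 8, 769]
`print(len(b))` → prints 3
`print(c[0])` → prints [1, 3]

Answer:
[9, 8, 769]
3
[1, 3]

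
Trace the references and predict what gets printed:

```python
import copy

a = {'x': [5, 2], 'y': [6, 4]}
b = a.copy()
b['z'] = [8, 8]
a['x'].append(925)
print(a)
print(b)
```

Key concept: shallow copy of dict with mutable values.
Step by step:
`a = {'x': [5, 2], 'y': [6, 4]}` → a = {'x': [5, 2], 'y': [6, 4]}
`b = a.copy()` → b = {'x': [5, 2], 'y': [6, 4]}
`b['z'] = [8, 8]` → b = {'x': [5, 2], 'y': [6, 4], 'z': [8, 8]}
`a['x'].append(925)` → a = {'x': [5, 2, 925], 'y': [6, 4]}; b = {'x': [5, 2, 925], 'y': [6, 4], 'z': [8, 8]}
`print(a)` → prints {'x': [5, 2, 925], 'y': [6, 4]}
`print(b)` → prints {'x': [5, 2, 925], 'y': [6, 4], 'z': [8, 8]}

Answer:
{'x': [5, 2, 925], 'y': [6, 4]}
{'x': [5, 2, 925], 'y': [6, 4], 'z': [8, 8]}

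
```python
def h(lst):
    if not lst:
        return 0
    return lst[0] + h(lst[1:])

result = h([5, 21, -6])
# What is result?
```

5 + 21 + (-6) + 0 = 20

Answer: 20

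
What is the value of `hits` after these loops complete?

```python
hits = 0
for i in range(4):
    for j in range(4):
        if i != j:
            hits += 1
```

4² - 4 (exclude diagonal)
`hits` takes the values: 0 → 1 → 2 → 3 → 4 → 5 → 6 → 7 → 8 → 9 → 10 → 11 → 12

Answer: 12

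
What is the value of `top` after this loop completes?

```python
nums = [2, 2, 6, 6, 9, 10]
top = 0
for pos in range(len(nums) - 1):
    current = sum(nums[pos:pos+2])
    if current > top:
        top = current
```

Max sum of 2-element window in [2, 2, 6, 6, 9, 10]
`top` takes the values: 0 → 4 → 8 → 12 → 15 → 19

Answer: 19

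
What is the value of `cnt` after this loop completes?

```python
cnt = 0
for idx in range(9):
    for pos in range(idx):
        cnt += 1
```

Triangle number: 0+1+2+...+8
`cnt` takes the values: 0 → 1 → 2 → 3 → 4 → 5 → 6 → 7 → 8 → 9 → 10 → 11 → 12 → 13 → 14 → 15 → 16 → 17 → 18 → 19 → 20 → 21 → 22 → 23 → 24 → 25 → 26 → 27 → 28 → 29 → 30 → 31 → 32 → 33 → 34 → 35 → 36

Answer: 36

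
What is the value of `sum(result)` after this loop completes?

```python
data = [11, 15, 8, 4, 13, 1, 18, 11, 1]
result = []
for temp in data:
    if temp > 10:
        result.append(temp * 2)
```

Sum of doubled values > 10
`result` takes the values: [] → [22] → [22, 30] → [22, 30, 26] → [22, 30, 26, 36] → [22, 30, 26, 36, 22]
So `sum(result)` = 136

Answer: 136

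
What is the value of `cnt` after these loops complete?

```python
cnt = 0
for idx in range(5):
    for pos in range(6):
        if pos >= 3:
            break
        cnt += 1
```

Inner breaks at 3, outer runs 5 times
`cnt` takes the values: 0 → 1 → 2 → 3 → 4 → 5 → 6 → 7 → 8 → 9 → 10 → 11 → 12 → 13 → 14 → 15

Answer: 15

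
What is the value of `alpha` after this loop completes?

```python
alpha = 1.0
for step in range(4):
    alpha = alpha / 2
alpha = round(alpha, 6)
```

Halving LR 4 times: 1 / 2^4
`alpha` takes the values: 1.0 → 0.5 → 0.25 → 0.125 → 0.0625

Answer: 0.0625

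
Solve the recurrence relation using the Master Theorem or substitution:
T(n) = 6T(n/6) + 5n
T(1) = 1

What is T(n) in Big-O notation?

By Master Theorem: a=6, b=6, f(n)=5n. Since log_6(6) = 1 and f(n) = Θ(n^1), Case 2 applies. T(n) = O(n log n).

Answer: O(n log n)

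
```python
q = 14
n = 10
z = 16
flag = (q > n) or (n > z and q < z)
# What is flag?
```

Trace:
`q = 14` → q = 14
`n = 10` → n = 10
`z = 16` → z = 16
`flag = (q > n) or (n > z and q < z)` → flag = True
So flag = True

Answer: True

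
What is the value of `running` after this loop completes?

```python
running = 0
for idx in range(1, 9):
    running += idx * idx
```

Sum of squares 1² to 8² = 204
`running` takes the values: 0 → 1 → 5 → 14 → 30 → 55 → 91 → 140 → 204

Answer: 204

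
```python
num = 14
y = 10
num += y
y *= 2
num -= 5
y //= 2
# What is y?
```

Trace:
`num = 14` → num = 14
`y = 10` → y = 10
`num += y` → num = 24
`y *= 2` → y = 20
`num -= 5` → num = 19
`y //= 2` → y = 10
So y = 10

Answer: 10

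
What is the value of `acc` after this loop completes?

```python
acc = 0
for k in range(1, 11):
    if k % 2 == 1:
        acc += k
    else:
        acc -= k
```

Add odd, subtract even
`acc` takes the values: 0 → 1 → -1 → 2 → -2 → 3 → -3 → 4 → -4 → 5 → -5

Answer: -5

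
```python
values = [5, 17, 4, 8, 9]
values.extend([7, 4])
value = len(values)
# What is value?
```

Trace:
`values = [5, 17, 4, 8, 9]` → values = [5, 17, 4, 8, 9]
`values.extend([7, 4])` → values = [5, 17, 4, 8, 9, 7, 4]
`value = len(values)` → value = 7
So value = 7

Answer: 7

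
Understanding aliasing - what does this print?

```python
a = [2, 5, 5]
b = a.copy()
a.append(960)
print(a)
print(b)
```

Key concept: list.copy() creates independent copy.
Step by step:
`a = [2, 5, 5]` → a = [2, 5, 5]
`b = a.copy()` → b = [2, 5, 5]
`a.append(960)` → a = [2, 5, 5, 960]
`print(a)` → prints [2, 5, 5, 960]
`print(b)` → prints [2, 5, 5]

Answer:
[2, 5, 5, 960]
[2, 5, 5]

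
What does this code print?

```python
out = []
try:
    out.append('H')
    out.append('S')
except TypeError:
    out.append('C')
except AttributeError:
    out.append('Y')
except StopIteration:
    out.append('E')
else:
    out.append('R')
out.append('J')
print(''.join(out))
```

Execution trace: 'H' (try body) → 'S' (try body, no exception) → 'R' (else) → 'J' (after the try/except). Output: HSRJ

Answer: HSRJ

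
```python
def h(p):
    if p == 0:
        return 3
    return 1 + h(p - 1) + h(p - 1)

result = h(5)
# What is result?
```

h(p) = 1 + 2·h(p-1), h(0)=3. Closed form: (3+1)·2^5 - 1 = 127.

Answer: 127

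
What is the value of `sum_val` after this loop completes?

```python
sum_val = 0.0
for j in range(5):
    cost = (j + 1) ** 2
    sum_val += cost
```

Sum of squared losses 1² + 2² + ... + 5²
`sum_val` takes the values: 0.0 → 1.0 → 5.0 → 14.0 → 30.0 → 55.0

Answer: 55.0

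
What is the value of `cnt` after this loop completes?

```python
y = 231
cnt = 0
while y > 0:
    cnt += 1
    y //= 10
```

Count digits by repeated division by 10
`cnt` takes the values: 0 → 1 → 2 → 3

Answer: 3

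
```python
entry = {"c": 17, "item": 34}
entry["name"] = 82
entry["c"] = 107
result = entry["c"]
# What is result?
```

Trace:
`entry = {"c": 17, "item": 34}` → entry = {'c': 17, 'item': 34}
`entry["name"] = 82` → entry = {'c': 17, 'item': 34, 'name': 82}
`entry["c"] = 107` → entry = {'c': 107, 'item': 34, 'name': 82}
`result = entry["c"]` → result = 107
So result = 107

Answer: 107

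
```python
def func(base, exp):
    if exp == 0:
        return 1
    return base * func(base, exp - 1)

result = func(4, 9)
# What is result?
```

func(4, 9) = 4 * 4 * 4 * 4 * 4 * 4 * 4 * 4 * 4 = 262144

Answer: 262144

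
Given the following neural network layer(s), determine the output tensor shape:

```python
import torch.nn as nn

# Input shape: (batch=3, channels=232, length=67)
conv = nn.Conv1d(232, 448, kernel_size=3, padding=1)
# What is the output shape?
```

Input: (3, 232, 67) -> Output: (3, 448, 67)

Answer: (3, 448, 67)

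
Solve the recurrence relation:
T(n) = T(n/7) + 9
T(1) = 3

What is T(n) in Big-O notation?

Each step divides n by 7 and adds 9. After log_7(n) steps we reach T(1)=3. So T(n) = 9·log_7(n) + 3 = O(log n).

Answer: O(log n)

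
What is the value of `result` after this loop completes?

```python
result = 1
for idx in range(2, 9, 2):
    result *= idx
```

Product of even numbers 2 to 8
`result` takes the values: 1 → 2 → 8 → 48 → 384

Answer: 384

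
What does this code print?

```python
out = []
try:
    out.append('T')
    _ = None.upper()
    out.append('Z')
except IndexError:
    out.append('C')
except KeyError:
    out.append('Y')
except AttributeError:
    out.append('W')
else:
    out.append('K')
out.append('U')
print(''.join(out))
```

Execution trace: 'T' (try body) → 'W' (except AttributeError) → 'U' (after the try/except). Output: TWU

Answer: TWU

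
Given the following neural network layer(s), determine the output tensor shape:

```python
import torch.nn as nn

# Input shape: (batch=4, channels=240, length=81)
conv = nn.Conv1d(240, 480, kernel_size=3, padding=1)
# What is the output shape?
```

Input: (4, 240, 81) -> Output: (4, 480, 81)

Answer: (4, 480, 81)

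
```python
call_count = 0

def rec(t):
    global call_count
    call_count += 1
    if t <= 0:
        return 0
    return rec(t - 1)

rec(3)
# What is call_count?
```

Linear recursion stepping by 1: 4 calls from t=3 down to ≤0.

Answer: 4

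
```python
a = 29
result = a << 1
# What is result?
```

Trace:
`a = 29` → a = 29
`result = a << 1` → result = 58
So result = 58

Answer: 58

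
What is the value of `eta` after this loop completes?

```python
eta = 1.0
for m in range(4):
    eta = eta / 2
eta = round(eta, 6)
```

Halving LR 4 times: 1 / 2^4
`eta` takes the values: 1.0 → 0.5 → 0.25 → 0.125 → 0.0625

Answer: 0.0625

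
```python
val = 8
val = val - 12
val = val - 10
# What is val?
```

Trace:
`val = 8` → val = 8
`val = val - 12` → val = -4
`val = val - 10` → val = -14
So val = -14

Answer: -14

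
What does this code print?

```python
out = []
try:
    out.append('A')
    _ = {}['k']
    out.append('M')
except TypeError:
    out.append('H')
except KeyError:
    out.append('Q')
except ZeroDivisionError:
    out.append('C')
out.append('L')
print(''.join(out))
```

Execution trace: 'A' (try body) → 'Q' (except KeyError) → 'L' (after the try/except). Output: AQL

Answer: AQL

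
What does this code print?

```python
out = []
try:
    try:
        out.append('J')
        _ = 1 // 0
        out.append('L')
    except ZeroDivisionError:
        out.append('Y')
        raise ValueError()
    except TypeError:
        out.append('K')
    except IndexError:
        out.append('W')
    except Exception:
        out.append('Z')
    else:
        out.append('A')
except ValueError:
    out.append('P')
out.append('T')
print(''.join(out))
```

Execution trace: 'J' (inner try body) → 'Y' (inner except ZeroDivisionError) → 'P' (outer except ValueError) → 'T' (after the try/except). Output: JYPT

Answer: JYPT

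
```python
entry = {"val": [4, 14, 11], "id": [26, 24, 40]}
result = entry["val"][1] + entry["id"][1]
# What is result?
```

Trace:
`entry = {"val": [4, 14, 11], "id": [26, 24, 40]}` → entry = {'val': [4, 14, 11], 'id': [26, 24, 40]}
`result = entry["val"][1] + entry["id"][1]` → result = 38
So result = 38

Answer: 38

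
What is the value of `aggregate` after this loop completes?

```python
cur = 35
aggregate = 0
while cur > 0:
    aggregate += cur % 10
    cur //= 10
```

Sum digits of 35
`aggregate` takes the values: 0 → 5 → 8

Answer: 8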